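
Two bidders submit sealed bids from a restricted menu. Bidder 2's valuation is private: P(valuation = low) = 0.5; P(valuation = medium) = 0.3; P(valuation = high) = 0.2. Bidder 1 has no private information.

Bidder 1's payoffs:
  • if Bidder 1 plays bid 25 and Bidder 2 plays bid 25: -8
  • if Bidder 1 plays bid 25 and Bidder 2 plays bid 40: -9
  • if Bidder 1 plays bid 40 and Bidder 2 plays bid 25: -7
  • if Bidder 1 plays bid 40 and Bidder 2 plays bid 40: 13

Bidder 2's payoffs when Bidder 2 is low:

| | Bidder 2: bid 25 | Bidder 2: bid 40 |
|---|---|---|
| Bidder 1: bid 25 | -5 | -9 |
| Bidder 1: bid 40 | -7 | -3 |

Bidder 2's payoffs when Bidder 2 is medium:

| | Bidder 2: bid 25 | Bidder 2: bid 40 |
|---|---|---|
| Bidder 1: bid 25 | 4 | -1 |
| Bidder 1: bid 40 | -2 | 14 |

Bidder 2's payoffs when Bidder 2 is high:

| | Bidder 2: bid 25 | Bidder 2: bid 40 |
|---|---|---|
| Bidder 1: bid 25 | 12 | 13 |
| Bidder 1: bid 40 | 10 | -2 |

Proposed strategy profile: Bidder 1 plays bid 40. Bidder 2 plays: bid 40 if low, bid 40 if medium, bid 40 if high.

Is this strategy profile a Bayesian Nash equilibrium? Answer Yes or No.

No

Bidder 1 plays bid 40: E[bid 40] = 0.5·(13) + 0.3·(13) + 0.2·(13) = 13; E[bid 25] = -9. Best-responding. ✓
Bidder 2 (valuation low), facing bid 40: bid 25 gives -7, bid 40 gives -3. Proposed bid 40 is best. ✓
Bidder 2 (valuation medium), facing bid 40: bid 25 gives -2, bid 40 gives 14. Proposed bid 40 is best. ✓
Bidder 2 (valuation high), facing bid 40: bid 25 gives 10, bid 40 gives -2. Proposed bid 40 is not best — profitable deviation exists. ✗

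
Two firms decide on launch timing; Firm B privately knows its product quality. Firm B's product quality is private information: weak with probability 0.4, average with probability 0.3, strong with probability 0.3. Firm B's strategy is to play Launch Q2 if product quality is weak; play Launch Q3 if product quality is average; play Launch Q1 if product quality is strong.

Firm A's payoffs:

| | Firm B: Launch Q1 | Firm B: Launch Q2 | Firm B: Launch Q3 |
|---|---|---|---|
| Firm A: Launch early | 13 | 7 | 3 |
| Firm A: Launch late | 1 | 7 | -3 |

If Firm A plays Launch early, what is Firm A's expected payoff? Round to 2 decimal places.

Take the expectation over Firm B's product quality, weighting each type's action by its prior probability.
E[Launch early] = 0.4·7 + 0.3·3 + 0.3·13 = 2.8 + 0.9 + 3.9 = 7.6

7.60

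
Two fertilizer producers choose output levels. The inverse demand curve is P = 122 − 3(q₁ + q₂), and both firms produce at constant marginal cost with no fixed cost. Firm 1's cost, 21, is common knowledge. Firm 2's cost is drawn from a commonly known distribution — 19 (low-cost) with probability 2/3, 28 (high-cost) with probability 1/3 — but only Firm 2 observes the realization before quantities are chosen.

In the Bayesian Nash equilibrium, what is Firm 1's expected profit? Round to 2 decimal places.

385.33

Each type of Firm 2 best-responds to q₁; Firm 1 best-responds to the expected q₂ over Firm 2's types.
Firm 2 with cost c maximizes (122 − 3(q₁+q₂) − c)·q₂, giving q₂(c) = (122 − c − 3q₁)/6.
E[c₂] = 2/3·19 + 1/3·28 = 22
Firm 1's FOC against E[q₂] yields q₁ = (122 − 2·21 + E[c₂])/9 = (122 − 42 + 22)/9 = 11.3333.
E[P] = 122 − 3·(q₁ + E[q₂]) = 55; Firm 1's expected profit = (E[P] − 21)·q₁ = (55 − 21)·11.3333 = 385.333.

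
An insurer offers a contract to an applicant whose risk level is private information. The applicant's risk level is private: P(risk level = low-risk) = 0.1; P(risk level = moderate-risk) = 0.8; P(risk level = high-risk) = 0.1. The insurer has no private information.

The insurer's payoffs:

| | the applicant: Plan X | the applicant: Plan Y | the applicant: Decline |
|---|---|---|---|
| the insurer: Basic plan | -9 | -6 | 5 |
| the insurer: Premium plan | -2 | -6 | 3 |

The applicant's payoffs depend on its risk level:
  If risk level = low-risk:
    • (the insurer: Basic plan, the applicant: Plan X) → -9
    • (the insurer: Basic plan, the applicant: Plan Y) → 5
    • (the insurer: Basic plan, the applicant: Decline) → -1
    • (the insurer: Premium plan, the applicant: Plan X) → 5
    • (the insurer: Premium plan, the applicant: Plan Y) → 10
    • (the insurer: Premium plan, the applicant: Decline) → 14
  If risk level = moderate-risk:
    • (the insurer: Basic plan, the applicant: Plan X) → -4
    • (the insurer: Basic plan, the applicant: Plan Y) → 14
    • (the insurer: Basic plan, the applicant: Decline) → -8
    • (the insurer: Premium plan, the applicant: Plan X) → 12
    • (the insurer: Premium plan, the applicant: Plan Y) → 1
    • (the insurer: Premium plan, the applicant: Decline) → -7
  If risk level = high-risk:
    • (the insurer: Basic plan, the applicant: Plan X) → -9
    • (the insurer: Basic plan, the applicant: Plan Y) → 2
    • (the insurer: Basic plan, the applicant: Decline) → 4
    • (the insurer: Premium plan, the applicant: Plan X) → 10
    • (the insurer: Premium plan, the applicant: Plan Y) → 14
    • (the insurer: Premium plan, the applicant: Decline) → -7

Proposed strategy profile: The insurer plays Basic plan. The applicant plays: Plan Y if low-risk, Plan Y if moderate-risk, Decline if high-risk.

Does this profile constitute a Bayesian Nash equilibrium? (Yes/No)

A profile is a BNE iff every type of every player is best-responding given beliefs about the other side.
The insurer plays Basic plan: E[Basic plan] = 0.1·(-6) + 0.8·(-6) + 0.1·(5) = -4.9; E[Premium plan] = -5.1. Best-responding. ✓
The applicant (risk level low-risk), facing Basic plan: Plan X gives -9, Plan Y gives 5, Decline gives -1. Proposed Plan Y is best. ✓
The applicant (risk level moderate-risk), facing Basic plan: Plan X gives -4, Plan Y gives 14, Decline gives -8. Proposed Plan Y is best. ✓
The applicant (risk level high-risk), facing Basic plan: Plan X gives -9, Plan Y gives 2, Decline gives 4. Proposed Decline is best. ✓

Yes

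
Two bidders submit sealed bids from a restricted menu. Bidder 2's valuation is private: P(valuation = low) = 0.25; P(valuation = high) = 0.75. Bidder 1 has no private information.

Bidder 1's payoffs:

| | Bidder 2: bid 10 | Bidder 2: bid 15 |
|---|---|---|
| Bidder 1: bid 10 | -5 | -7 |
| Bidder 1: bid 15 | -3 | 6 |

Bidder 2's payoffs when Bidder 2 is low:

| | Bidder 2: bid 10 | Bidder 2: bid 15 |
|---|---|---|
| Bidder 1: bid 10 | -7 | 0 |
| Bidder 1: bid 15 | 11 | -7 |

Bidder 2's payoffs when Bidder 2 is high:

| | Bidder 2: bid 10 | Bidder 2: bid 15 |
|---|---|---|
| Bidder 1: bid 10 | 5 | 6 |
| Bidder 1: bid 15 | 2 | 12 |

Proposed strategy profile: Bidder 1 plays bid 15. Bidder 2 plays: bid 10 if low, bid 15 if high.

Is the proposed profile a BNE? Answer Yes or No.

Yes

A profile is a BNE iff every type of every player is best-responding given beliefs about the other side.
Bidder 1 plays bid 15: E[bid 15] = 0.25·(-3) + 0.75·(6) = 3.75; E[bid 10] = -6.5. Best-responding. ✓
Bidder 2 (valuation low), facing bid 15: bid 10 gives 11, bid 15 gives -7. Proposed bid 10 is best. ✓
Bidder 2 (valuation high), facing bid 15: bid 10 gives 2, bid 15 gives 12. Proposed bid 15 is best. ✓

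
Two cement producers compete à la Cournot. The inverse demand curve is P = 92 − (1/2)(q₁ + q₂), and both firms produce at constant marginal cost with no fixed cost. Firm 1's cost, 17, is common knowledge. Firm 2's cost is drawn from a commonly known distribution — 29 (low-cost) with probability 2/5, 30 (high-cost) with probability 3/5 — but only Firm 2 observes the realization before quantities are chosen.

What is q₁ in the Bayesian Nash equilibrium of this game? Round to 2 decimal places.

Type-c best response for Firm 2: q₂(c) = (92 − c) − q₁/2.
Firm 1 maximizes expected profit; its first-order condition is 92 − q₁ − (1/2)E[q₂] − 17 = 0.
Substituting E[q₂] and solving: E[c₂] = 29.6, so q₁ = (92 − 2·17 + 29.6)/(3/2) = 58.4.

58.40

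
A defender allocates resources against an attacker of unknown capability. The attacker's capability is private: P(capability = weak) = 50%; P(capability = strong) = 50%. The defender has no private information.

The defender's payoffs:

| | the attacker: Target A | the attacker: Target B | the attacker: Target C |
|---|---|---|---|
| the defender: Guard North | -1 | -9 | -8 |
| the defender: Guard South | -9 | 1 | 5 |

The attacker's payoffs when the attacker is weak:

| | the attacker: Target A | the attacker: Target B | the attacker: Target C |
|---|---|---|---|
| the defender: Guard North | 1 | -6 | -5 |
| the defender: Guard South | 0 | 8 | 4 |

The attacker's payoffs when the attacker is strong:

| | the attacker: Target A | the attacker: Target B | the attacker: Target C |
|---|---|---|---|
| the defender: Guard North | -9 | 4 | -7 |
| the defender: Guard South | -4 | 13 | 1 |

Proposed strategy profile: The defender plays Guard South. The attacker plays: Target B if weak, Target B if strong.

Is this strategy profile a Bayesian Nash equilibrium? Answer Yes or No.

Yes

The defender plays Guard South: E[Guard South] = 0.5·(1) + 0.5·(1) = 1; E[Guard North] = -9. Best-responding. ✓
The attacker (capability weak), facing Guard South: Target A gives 0, Target B gives 8, Target C gives 4. Proposed Target B is best. ✓
The attacker (capability strong), facing Guard South: Target A gives -4, Target B gives 13, Target C gives 1. Proposed Target B is best. ✓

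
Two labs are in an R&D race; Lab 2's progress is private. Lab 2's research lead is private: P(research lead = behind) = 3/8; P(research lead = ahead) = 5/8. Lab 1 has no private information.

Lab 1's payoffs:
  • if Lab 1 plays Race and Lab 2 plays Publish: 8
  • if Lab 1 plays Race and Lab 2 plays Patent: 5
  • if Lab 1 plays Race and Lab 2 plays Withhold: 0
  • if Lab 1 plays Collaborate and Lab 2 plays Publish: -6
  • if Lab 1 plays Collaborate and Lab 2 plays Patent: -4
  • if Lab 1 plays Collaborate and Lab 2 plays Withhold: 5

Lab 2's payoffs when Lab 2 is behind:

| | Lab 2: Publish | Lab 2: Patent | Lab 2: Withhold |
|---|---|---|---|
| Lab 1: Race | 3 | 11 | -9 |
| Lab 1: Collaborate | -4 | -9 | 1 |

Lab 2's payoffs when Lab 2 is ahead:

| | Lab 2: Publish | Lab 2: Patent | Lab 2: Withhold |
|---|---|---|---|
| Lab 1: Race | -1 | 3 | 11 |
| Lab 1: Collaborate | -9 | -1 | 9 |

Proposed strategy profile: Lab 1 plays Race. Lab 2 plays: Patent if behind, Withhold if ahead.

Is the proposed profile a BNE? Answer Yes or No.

A profile is a BNE iff every type of every player is best-responding given beliefs about the other side.
Lab 1 plays Race: E[Race] = 3/8·(5) + 5/8·(0) = 15/8; E[Collaborate] = 13/8. Best-responding. ✓
Lab 2 (research lead behind), facing Race: Publish gives 3, Patent gives 11, Withhold gives -9. Proposed Patent is best. ✓
Lab 2 (research lead ahead), facing Race: Publish gives -1, Patent gives 3, Withhold gives 11. Proposed Withhold is best. ✓

Yes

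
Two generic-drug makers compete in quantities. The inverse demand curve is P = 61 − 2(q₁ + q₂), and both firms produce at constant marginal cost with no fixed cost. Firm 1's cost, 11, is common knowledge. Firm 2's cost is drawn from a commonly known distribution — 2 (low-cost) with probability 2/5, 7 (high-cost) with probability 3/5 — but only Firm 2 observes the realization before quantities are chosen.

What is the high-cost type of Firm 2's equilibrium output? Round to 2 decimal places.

9.83

Each type of Firm 2 best-responds to q₁; Firm 1 best-responds to the expected q₂ over Firm 2's types.
Firm 2 with cost c maximizes (61 − 2(q₁+q₂) − c)·q₂, giving q₂(c) = (61 − c − 2q₁)/4.
E[c₂] = 2/5·2 + 3/5·7 = 5
Firm 1's FOC against E[q₂] yields q₁ = (61 − 2·11 + E[c₂])/6 = (61 − 22 + 5)/6 = 7.33333.
q₂(high-cost) = (61 − 7 − 2·7.33333)/4 = 9.83333.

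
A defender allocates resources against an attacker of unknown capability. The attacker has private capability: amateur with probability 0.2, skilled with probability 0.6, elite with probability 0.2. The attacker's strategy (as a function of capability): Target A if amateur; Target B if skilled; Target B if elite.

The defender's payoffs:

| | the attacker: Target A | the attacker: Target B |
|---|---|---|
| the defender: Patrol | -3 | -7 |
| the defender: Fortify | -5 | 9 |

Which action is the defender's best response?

Fortify

E[Patrol] = 0.2·(-3) + 0.6·(-7) + 0.2·(-7) = -6.2
E[Fortify] = 0.2·(-5) + 0.6·(9) + 0.2·(9) = 6.2
Best response: Fortify (6.2 is the largest).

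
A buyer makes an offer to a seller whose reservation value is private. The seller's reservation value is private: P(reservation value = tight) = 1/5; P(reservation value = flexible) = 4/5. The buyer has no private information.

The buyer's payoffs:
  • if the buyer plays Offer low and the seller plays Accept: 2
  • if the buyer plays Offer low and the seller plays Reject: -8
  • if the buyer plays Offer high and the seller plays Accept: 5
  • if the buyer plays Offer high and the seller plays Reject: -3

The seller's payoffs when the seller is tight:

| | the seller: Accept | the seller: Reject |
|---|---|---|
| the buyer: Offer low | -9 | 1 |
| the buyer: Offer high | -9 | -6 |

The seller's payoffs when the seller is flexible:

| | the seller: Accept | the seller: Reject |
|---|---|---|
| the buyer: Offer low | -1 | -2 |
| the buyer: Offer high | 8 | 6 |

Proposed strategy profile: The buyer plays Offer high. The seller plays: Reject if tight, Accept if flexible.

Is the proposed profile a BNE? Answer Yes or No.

A profile is a BNE iff every type of every player is best-responding given beliefs about the other side.
The buyer plays Offer high: E[Offer high] = 1/5·(-3) + 4/5·(5) = 17/5; E[Offer low] = 0. Best-responding. ✓
The seller (reservation value tight), facing Offer high: Accept gives -9, Reject gives -6. Proposed Reject is best. ✓
The seller (reservation value flexible), facing Offer high: Accept gives 8, Reject gives 6. Proposed Accept is best. ✓

Yes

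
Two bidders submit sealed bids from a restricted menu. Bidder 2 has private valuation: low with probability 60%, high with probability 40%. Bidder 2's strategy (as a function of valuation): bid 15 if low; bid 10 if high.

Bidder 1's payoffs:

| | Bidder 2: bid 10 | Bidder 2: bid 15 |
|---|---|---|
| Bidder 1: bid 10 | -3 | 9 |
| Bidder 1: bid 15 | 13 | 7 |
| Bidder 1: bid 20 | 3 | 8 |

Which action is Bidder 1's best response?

bid 15

E[bid 10] = 0.6·(9) + 0.4·(-3) = 4.2
E[bid 15] = 0.6·(7) + 0.4·(13) = 9.4
E[bid 20] = 0.6·(8) + 0.4·(3) = 6
Best response: bid 15 (9.4 is the largest).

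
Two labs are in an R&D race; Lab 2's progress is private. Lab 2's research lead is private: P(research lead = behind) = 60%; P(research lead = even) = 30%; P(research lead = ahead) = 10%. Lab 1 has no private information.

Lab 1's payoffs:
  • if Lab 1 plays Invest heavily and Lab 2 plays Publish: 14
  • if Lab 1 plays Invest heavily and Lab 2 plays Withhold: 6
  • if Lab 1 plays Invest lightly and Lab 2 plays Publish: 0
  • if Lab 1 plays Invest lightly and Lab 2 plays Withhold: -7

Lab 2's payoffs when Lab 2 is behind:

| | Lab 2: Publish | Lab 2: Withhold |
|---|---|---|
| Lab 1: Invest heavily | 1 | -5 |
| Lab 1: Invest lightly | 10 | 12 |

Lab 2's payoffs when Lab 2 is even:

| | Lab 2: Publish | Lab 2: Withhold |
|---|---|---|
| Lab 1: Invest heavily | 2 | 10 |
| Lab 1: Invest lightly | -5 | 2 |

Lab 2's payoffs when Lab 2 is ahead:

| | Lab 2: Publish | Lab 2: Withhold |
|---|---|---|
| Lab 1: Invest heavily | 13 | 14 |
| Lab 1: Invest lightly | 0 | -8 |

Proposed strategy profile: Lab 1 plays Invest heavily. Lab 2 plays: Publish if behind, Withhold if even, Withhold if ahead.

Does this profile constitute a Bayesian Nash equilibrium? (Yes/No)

Lab 1 plays Invest heavily: E[Invest heavily] = 0.6·(14) + 0.3·(6) + 0.1·(6) = 10.8; E[Invest lightly] = -2.8. Best-responding. ✓
Lab 2 (research lead behind), facing Invest heavily: Publish gives 1, Withhold gives -5. Proposed Publish is best. ✓
Lab 2 (research lead even), facing Invest heavily: Publish gives 2, Withhold gives 10. Proposed Withhold is best. ✓
Lab 2 (research lead ahead), facing Invest heavily: Publish gives 13, Withhold gives 14. Proposed Withhold is best. ✓

Yes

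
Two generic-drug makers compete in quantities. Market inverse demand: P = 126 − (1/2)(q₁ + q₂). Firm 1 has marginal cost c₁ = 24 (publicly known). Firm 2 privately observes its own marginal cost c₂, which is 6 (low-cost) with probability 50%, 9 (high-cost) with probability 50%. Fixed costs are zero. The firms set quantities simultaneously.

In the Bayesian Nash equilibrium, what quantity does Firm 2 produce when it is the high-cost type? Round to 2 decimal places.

Firm 2 with cost c maximizes (126 − (1/2)(q₁+q₂) − c)·q₂, giving q₂(c) = (126 − c − (1/2)q₁).
E[c₂] = 0.5·6 + 0.5·9 = 7.5
Firm 1's FOC against E[q₂] yields q₁ = (126 − 2·24 + E[c₂])/(3/2) = (126 − 48 + 7.5)/(3/2) = 57.
q₂(high-cost) = (126 − 9 − (1/2)·57) = 88.5.

88.50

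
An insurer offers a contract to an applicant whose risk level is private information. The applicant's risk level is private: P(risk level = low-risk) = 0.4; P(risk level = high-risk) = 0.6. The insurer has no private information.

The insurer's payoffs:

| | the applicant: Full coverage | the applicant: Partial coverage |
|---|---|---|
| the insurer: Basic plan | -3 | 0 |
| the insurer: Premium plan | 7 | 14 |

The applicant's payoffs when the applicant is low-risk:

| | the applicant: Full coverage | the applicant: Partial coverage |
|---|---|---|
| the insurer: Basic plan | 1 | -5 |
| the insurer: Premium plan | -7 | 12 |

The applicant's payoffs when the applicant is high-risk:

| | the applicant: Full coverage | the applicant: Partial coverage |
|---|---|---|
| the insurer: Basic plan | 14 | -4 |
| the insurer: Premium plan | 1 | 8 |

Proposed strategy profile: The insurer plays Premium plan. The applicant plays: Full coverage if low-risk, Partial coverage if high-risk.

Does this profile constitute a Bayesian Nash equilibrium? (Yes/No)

The insurer plays Premium plan: E[Premium plan] = 0.4·(7) + 0.6·(14) = 11.2; E[Basic plan] = -1.2. Best-responding. ✓
The applicant (risk level low-risk), facing Premium plan: Full coverage gives -7, Partial coverage gives 12. Proposed Full coverage is not best — profitable deviation exists. ✗
The applicant (risk level high-risk), facing Premium plan: Full coverage gives 1, Partial coverage gives 8. Proposed Partial coverage is best. ✓

No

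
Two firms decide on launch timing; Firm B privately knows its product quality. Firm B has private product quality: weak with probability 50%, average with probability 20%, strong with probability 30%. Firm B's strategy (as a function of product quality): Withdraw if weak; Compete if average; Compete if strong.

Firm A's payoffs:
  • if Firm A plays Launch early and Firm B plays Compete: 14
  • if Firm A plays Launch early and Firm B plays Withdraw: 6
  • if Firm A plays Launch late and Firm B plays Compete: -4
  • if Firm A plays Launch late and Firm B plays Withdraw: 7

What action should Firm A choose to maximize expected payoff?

Launch early

Compute Firm A's expected payoff for each action, taking the expectation over Firm B's type.
E[Launch early] = 0.5·(6) + 0.2·(14) + 0.3·(14) = 10
E[Launch late] = 0.5·(7) + 0.2·(-4) + 0.3·(-4) = 1.5
Best response: Launch early (10 is the largest).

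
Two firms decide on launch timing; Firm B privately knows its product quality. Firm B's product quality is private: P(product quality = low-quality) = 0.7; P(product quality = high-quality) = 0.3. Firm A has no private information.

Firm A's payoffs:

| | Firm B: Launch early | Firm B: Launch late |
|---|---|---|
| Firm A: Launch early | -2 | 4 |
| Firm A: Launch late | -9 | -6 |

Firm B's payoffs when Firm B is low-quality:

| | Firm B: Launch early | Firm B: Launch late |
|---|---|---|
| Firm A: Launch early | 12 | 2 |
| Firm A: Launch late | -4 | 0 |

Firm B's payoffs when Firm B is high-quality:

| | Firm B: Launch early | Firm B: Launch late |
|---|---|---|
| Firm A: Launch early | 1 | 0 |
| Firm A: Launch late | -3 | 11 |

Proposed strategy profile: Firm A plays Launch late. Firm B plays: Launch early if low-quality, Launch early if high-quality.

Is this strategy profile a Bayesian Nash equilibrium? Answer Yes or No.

No

Firm A plays Launch late: E[Launch late] = 0.7·(-9) + 0.3·(-9) = -9; E[Launch early] = -2. Not best-responding. ✗
Firm B (product quality low-quality), facing Launch late: Launch early gives -4, Launch late gives 0. Proposed Launch early is not best — profitable deviation exists. ✗
Firm B (product quality high-quality), facing Launch late: Launch early gives -3, Launch late gives 11. Proposed Launch early is not best — profitable deviation exists. ✗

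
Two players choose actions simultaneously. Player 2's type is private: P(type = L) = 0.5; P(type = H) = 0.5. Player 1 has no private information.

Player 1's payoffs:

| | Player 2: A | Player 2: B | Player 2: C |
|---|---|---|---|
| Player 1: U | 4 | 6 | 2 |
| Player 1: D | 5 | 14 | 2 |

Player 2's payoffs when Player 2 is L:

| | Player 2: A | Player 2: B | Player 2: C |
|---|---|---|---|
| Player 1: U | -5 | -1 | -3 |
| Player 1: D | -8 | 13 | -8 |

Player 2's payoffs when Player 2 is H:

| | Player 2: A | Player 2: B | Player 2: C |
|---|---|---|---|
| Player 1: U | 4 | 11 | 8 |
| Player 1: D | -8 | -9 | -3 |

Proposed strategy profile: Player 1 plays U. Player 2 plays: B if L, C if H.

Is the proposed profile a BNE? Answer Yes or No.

No

A profile is a BNE iff every type of every player is best-responding given beliefs about the other side.
Player 1 plays U: E[U] = 0.5·(6) + 0.5·(2) = 4; E[D] = 8. Not best-responding. ✗
Player 2 (type L), facing U: A gives -5, B gives -1, C gives -3. Proposed B is best. ✓
Player 2 (type H), facing U: A gives 4, B gives 11, C gives 8. Proposed C is not best — profitable deviation exists. ✗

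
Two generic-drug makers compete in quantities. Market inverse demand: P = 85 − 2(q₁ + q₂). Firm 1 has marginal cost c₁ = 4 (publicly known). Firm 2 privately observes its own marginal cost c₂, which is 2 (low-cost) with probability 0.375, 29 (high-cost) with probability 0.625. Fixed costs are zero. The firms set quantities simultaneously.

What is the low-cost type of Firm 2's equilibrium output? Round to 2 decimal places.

Firm 2 with cost c maximizes (85 − 2(q₁+q₂) − c)·q₂, giving q₂(c) = (85 − c − 2q₁)/4.
E[c₂] = 0.375·2 + 0.625·29 = 18.875
Firm 1's FOC against E[q₂] yields q₁ = (85 − 2·4 + E[c₂])/6 = (85 − 8 + 18.875)/6 = 15.9792.
q₂(low-cost) = (85 − 2 − 2·15.9792)/4 = 12.7604.

12.76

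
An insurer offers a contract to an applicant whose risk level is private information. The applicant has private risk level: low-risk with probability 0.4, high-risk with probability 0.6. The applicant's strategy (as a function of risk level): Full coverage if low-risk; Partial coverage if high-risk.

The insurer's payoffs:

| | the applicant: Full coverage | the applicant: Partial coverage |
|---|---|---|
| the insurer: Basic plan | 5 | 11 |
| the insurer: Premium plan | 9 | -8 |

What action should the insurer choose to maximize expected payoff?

Basic plan

E[Basic plan] = 0.4·(5) + 0.6·(11) = 8.6
E[Premium plan] = 0.4·(9) + 0.6·(-8) = -1.2
Best response: Basic plan (8.6 is the largest).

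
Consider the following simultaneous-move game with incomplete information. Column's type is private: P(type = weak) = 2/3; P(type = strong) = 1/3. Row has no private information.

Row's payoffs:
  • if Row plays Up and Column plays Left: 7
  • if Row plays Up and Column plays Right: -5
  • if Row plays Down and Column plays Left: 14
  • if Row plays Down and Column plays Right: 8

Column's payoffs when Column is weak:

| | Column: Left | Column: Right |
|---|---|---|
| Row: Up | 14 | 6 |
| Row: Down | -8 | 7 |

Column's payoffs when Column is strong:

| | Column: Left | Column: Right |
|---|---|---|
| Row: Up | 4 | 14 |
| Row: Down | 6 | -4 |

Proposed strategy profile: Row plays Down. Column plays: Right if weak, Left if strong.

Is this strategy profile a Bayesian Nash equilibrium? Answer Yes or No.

A profile is a BNE iff every type of every player is best-responding given beliefs about the other side.
Row plays Down: E[Down] = 2/3·(8) + 1/3·(14) = 10; E[Up] = -1. Best-responding. ✓
Column (type weak), facing Down: Left gives -8, Right gives 7. Proposed Right is best. ✓
Column (type strong), facing Down: Left gives 6, Right gives -4. Proposed Left is best. ✓

Yes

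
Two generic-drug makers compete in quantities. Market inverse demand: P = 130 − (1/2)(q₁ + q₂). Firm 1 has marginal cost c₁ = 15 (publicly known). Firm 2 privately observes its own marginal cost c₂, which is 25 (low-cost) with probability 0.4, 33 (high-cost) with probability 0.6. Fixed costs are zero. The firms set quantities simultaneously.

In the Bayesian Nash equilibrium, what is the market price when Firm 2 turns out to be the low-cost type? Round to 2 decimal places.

Each type of Firm 2 best-responds to q₁; Firm 1 best-responds to the expected q₂ over Firm 2's types.
Firm 2 with cost c maximizes (130 − (1/2)(q₁+q₂) − c)·q₂, giving q₂(c) = (130 − c − (1/2)q₁).
E[c₂] = 0.4·25 + 0.6·33 = 29.8
Firm 1's FOC against E[q₂] yields q₁ = (130 − 2·15 + E[c₂])/(3/2) = (130 − 30 + 29.8)/(3/2) = 86.5333.
q₂(low-cost) = 61.7333, so P = 130 − (1/2)·(86.5333 + 61.7333) = 55.8667.

55.87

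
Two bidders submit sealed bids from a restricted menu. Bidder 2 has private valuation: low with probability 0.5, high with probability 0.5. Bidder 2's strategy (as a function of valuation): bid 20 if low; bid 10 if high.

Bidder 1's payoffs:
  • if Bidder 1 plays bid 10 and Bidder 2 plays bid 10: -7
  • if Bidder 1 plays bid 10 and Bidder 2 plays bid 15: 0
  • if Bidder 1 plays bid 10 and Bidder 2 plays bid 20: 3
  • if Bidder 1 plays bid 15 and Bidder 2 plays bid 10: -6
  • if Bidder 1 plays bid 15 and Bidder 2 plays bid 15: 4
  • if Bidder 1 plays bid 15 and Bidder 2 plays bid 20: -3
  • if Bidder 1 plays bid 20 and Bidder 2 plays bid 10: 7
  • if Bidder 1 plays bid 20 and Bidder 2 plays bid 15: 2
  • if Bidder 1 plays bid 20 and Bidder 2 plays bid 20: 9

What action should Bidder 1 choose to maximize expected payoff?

E[bid 10] = 0.5·(3) + 0.5·(-7) = -2
E[bid 15] = 0.5·(-3) + 0.5·(-6) = -4.5
E[bid 20] = 0.5·(9) + 0.5·(7) = 8
Best response: bid 20 (8 is the largest).

bid 20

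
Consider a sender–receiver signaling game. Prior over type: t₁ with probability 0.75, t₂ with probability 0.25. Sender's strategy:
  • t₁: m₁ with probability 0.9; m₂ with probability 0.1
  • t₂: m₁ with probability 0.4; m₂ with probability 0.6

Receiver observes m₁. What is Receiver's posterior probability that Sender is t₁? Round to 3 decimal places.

0.871

P(m₁) = 0.75·0.9 + 0.25·0.4 = 0.775
P(t₁ | m₁) = (0.75·0.9) / 0.775 = 0.675 / 0.775 = 0.870968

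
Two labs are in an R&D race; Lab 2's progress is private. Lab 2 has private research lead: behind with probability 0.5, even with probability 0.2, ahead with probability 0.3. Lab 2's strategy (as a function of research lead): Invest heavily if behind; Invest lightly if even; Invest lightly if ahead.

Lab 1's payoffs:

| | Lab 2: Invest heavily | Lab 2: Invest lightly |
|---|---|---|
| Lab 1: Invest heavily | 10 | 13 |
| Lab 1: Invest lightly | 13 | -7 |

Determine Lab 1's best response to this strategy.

Compute Lab 1's expected payoff for each action, taking the expectation over Lab 2's type.
E[Invest heavily] = 0.5·(10) + 0.2·(13) + 0.3·(13) = 11.5
E[Invest lightly] = 0.5·(13) + 0.2·(-7) + 0.3·(-7) = 3
Best response: Invest heavily (11.5 is the largest).

Invest heavily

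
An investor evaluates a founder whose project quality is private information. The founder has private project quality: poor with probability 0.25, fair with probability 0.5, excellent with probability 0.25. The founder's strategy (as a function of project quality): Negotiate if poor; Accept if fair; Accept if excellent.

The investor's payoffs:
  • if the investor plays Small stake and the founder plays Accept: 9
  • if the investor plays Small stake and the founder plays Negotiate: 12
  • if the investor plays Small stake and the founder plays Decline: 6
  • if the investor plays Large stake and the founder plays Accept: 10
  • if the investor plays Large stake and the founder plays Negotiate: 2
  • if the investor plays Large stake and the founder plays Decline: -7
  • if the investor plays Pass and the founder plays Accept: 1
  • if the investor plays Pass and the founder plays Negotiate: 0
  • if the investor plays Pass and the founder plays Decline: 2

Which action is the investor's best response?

Small stake

Compute the investor's expected payoff for each action, taking the expectation over the founder's type.
E[Small stake] = 0.25·(12) + 0.5·(9) + 0.25·(9) = 9.75
E[Large stake] = 0.25·(2) + 0.5·(10) + 0.25·(10) = 8
E[Pass] = 0.25·(0) + 0.5·(1) + 0.25·(1) = 0.75
Best response: Small stake (9.75 is the largest).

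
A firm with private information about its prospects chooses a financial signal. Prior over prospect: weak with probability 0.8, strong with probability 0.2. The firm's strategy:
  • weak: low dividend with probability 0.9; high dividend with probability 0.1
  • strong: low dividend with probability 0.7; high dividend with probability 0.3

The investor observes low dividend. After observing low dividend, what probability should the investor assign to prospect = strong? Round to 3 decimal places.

P(low dividend) = 0.8·0.9 + 0.2·0.7 = 0.86
P(strong | low dividend) = (0.2·0.7) / 0.86 = 0.14 / 0.86 = 0.162791

0.163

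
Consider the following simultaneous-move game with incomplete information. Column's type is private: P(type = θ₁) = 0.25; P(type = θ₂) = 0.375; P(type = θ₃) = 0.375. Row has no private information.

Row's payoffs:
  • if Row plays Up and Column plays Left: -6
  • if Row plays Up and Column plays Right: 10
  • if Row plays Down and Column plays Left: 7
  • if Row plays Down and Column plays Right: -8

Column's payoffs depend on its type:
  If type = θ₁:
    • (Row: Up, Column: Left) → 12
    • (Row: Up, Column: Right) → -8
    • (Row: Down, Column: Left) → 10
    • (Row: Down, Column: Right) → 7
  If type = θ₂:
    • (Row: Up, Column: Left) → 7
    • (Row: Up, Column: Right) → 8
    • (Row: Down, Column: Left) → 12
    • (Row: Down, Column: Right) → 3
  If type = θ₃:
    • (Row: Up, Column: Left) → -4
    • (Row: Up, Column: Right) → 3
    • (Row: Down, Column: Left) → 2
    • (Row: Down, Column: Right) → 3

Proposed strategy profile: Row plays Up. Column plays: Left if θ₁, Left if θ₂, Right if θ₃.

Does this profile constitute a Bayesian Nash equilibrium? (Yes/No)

No

A profile is a BNE iff every type of every player is best-responding given beliefs about the other side.
Row plays Up: E[Up] = 0.25·(-6) + 0.375·(-6) + 0.375·(10) = 0; E[Down] = 1.375. Not best-responding. ✗
Column (type θ₁), facing Up: Left gives 12, Right gives -8. Proposed Left is best. ✓
Column (type θ₂), facing Up: Left gives 7, Right gives 8. Proposed Left is not best — profitable deviation exists. ✗
Column (type θ₃), facing Up: Left gives -4, Right gives 3. Proposed Right is best. ✓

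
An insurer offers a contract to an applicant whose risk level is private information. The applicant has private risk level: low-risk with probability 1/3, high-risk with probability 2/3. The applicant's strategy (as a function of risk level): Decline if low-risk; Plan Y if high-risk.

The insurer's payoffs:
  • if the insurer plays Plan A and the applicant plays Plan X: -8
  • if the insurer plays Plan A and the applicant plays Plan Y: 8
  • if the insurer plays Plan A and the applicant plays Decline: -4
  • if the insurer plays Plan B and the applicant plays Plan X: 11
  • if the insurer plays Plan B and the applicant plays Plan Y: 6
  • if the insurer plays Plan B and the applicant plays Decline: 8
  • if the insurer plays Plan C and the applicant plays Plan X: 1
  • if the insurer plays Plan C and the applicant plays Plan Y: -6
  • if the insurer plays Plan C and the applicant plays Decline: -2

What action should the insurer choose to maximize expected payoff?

Compute the insurer's expected payoff for each action, taking the expectation over the applicant's type.
E[Plan A] = 1/3·(-4) + 2/3·(8) = 4
E[Plan B] = 1/3·(8) + 2/3·(6) = 20/3
E[Plan C] = 1/3·(-2) + 2/3·(-6) = -14/3
Best response: Plan B (20/3 is the largest).

Plan B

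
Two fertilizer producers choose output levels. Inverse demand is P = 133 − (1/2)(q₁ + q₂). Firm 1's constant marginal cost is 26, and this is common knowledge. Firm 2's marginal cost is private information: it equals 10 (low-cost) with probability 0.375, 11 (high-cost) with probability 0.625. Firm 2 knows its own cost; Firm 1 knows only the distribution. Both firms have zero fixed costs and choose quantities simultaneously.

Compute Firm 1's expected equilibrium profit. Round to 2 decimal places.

1865.59

Type-c best response for Firm 2: q₂(c) = (133 − c) − q₁/2.
Firm 1 maximizes expected profit; its first-order condition is 133 − q₁ − (1/2)E[q₂] − 26 = 0.
Substituting E[q₂] and solving: E[c₂] = 10.625, so q₁ = (133 − 2·26 + 10.625)/(3/2) = 61.0833.
E[P] = 133 − (1/2)·(q₁ + E[q₂]) = 56.5417; Firm 1's expected profit = (E[P] − 26)·q₁ = (56.5417 − 26)·61.0833 = 1865.59.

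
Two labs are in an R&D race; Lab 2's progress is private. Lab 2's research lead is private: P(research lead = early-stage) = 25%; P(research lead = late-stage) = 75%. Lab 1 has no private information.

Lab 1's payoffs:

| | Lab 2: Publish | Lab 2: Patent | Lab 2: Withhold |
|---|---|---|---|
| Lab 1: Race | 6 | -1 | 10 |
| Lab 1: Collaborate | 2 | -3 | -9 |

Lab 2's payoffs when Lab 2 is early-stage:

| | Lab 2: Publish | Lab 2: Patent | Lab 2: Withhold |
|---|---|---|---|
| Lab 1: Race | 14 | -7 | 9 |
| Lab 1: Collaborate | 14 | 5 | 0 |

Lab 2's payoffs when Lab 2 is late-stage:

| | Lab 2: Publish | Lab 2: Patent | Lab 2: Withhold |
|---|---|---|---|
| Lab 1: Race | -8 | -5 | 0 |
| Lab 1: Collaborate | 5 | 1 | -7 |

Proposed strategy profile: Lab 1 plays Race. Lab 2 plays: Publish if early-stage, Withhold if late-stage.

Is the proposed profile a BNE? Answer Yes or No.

Lab 1 plays Race: E[Race] = 0.25·(6) + 0.75·(10) = 9; E[Collaborate] = -6.25. Best-responding. ✓
Lab 2 (research lead early-stage), facing Race: Publish gives 14, Patent gives -7, Withhold gives 9. Proposed Publish is best. ✓
Lab 2 (research lead late-stage), facing Race: Publish gives -8, Patent gives -5, Withhold gives 0. Proposed Withhold is best. ✓

Yes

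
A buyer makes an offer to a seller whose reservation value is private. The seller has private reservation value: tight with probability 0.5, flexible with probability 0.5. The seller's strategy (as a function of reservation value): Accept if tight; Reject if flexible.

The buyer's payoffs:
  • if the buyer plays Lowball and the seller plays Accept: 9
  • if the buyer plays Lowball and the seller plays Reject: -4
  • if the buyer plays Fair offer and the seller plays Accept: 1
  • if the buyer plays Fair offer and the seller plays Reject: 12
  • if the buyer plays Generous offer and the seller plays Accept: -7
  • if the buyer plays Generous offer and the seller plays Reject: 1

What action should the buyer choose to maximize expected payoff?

Fair offer

Compute the buyer's expected payoff for each action, taking the expectation over the seller's type.
E[Lowball] = 0.5·(9) + 0.5·(-4) = 2.5
E[Fair offer] = 0.5·(1) + 0.5·(12) = 6.5
E[Generous offer] = 0.5·(-7) + 0.5·(1) = -3
Best response: Fair offer (6.5 is the largest).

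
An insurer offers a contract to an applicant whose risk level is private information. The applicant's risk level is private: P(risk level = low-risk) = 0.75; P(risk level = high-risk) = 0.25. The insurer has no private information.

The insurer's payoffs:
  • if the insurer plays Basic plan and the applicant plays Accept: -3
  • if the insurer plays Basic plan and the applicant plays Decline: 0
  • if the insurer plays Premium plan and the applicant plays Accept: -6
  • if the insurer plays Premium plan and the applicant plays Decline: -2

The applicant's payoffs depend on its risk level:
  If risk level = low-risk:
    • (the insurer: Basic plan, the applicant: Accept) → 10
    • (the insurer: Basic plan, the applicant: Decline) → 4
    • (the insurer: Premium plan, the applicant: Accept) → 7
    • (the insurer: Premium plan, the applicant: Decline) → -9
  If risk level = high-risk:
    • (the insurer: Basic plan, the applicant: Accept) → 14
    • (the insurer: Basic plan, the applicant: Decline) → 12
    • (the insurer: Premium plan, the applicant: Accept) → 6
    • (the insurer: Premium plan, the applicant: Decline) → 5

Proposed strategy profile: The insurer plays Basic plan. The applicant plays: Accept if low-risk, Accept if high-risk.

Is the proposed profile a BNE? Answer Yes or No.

A profile is a BNE iff every type of every player is best-responding given beliefs about the other side.
The insurer plays Basic plan: E[Basic plan] = 0.75·(-3) + 0.25·(-3) = -3; E[Premium plan] = -6. Best-responding. ✓
The applicant (risk level low-risk), facing Basic plan: Accept gives 10, Decline gives 4. Proposed Accept is best. ✓
The applicant (risk level high-risk), facing Basic plan: Accept gives 14, Decline gives 12. Proposed Accept is best. ✓

Yes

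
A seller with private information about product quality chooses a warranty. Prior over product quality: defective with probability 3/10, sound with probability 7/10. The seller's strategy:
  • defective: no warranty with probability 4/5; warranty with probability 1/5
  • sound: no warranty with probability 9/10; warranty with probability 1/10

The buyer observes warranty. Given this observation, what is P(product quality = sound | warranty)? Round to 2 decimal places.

0.54

P(warranty) = (3/10)·(1/5) + (7/10)·(1/10) = 13/100
P(sound | warranty) = ((7/10)·(1/10)) / (13/100) = (7/100) / (13/100) = 7/13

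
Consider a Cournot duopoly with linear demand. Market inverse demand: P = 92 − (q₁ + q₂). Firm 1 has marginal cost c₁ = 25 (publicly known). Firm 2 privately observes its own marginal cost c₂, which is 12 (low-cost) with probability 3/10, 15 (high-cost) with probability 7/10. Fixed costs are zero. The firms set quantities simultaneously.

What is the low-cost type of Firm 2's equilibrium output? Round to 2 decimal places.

Type-c best response for Firm 2: q₂(c) = (92 − c)/2 − q₁/2.
Firm 1 maximizes expected profit; its first-order condition is 92 − 2q₁ − E[q₂] − 25 = 0.
Substituting E[q₂] and solving: E[c₂] = 14.1, so q₁ = (92 − 2·25 + 14.1)/3 = 18.7.
q₂(low-cost) = (92 − 12 − 18.7)/2 = 30.65.

30.65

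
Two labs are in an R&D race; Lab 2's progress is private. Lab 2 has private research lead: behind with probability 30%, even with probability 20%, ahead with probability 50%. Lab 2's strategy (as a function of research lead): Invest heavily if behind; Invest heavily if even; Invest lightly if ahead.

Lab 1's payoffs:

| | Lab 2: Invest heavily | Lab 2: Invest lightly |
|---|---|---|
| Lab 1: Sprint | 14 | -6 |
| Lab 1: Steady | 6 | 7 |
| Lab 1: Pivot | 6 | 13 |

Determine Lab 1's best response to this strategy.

E[Sprint] = 0.3·(14) + 0.2·(14) + 0.5·(-6) = 4
E[Steady] = 0.3·(6) + 0.2·(6) + 0.5·(7) = 6.5
E[Pivot] = 0.3·(6) + 0.2·(6) + 0.5·(13) = 9.5
Best response: Pivot (9.5 is the largest).

Pivot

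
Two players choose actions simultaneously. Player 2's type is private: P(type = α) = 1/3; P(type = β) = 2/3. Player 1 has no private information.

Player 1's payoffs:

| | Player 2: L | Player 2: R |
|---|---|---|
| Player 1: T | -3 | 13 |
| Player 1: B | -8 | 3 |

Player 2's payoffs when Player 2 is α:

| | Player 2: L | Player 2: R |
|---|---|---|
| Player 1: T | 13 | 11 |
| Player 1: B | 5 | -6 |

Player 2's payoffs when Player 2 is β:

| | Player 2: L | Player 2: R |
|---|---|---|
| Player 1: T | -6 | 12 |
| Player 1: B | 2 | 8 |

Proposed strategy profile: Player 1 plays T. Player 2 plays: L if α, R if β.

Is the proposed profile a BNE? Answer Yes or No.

Yes

Player 1 plays T: E[T] = 1/3·(-3) + 2/3·(13) = 23/3; E[B] = -2/3. Best-responding. ✓
Player 2 (type α), facing T: L gives 13, R gives 11. Proposed L is best. ✓
Player 2 (type β), facing T: L gives -6, R gives 12. Proposed R is best. ✓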